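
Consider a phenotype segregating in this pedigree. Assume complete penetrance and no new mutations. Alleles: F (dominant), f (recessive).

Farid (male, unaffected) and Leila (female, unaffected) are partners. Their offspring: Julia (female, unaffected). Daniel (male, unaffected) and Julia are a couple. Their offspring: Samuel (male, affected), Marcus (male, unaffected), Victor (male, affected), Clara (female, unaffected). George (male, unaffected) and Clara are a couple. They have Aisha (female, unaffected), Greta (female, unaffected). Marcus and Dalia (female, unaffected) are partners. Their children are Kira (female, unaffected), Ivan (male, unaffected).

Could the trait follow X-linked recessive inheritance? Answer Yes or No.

Yes

A consistent assignment under X-linked recessive exists: Farid X^F Y, Leila X^F X^f, Julia X^F X^f, Daniel X^F Y, Samuel X^f Y, Marcus X^F Y, Victor X^f Y, Clara X^F X^F, George X^F Y, Dalia X^F X^F, Aisha X^F X^F, Greta X^F X^F, Kira X^F X^F, Ivan X^F Y.
In this assignment every recorded phenotype matches its genotype and every non-founder's genotype is obtainable from its parents' genotypes, so the pedigree is consistent.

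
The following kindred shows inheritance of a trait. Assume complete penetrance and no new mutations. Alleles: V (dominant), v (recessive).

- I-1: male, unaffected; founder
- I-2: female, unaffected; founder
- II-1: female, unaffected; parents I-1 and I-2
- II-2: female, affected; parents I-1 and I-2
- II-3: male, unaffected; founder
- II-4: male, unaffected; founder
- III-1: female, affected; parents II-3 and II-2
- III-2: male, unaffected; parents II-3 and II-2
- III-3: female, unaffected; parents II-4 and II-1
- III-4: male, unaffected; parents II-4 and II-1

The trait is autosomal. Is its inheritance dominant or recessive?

I-1 and I-2 are both unaffected yet have an affected child II-2. Under dominance, an affected child requires at least one affected parent, so the trait cannot be dominant.

recessive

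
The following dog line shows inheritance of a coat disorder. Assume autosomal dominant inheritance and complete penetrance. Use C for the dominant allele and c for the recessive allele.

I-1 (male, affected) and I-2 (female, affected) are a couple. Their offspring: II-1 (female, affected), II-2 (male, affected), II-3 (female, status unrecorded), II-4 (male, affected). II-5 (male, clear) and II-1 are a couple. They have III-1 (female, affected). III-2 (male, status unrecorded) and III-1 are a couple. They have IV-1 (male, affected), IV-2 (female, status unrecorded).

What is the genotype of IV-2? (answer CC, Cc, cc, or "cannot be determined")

IV-2's phenotype is unrecorded, and no parent or child forces a single allele at both positions; consistent genotype assignments exist with IV-2 as CC or Cc or cc.

cannot be determined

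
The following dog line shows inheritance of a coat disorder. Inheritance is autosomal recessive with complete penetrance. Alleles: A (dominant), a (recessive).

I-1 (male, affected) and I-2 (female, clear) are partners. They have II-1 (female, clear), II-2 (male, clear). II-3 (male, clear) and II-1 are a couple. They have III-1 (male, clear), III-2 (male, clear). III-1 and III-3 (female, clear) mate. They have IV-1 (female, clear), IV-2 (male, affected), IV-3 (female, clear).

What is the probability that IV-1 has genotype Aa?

III-1 is clear so carries A and passed a to IV-2 (aa), so III-1 is Aa.
III-3 is clear so carries A and passed a to IV-2 (aa), so III-3 is Aa.
Their cross gives offspring ratios 1/4 AA : 1/2 Aa : 1/4 aa. Conditioning on IV-1 being clear, P(Aa) = 1/2 / 3/4 = 2/3.

2/3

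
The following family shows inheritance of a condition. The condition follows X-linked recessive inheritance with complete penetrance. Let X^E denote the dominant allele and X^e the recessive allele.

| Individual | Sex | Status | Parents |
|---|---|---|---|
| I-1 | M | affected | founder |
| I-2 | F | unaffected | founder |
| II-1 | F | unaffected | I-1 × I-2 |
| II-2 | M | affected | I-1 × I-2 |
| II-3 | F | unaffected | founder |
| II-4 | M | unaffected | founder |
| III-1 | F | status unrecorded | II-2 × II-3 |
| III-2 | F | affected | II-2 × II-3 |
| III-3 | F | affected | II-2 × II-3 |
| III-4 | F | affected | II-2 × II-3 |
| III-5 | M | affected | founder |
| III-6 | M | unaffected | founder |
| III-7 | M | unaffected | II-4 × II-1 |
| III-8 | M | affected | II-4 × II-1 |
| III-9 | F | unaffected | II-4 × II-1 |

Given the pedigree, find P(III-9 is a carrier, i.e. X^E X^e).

1/2

II-4 is unaffected, so II-4 is X^E Y.
II-1 is unaffected so carries E and received e from I-1 (X^e Y), so II-1 is X^E X^e.
Their cross gives offspring ratios 1/2 X^E X^E : 1/2 X^E X^e. Conditioning on III-9 being unaffected, P(X^E X^e) = 1/2 / 1 = 1/2.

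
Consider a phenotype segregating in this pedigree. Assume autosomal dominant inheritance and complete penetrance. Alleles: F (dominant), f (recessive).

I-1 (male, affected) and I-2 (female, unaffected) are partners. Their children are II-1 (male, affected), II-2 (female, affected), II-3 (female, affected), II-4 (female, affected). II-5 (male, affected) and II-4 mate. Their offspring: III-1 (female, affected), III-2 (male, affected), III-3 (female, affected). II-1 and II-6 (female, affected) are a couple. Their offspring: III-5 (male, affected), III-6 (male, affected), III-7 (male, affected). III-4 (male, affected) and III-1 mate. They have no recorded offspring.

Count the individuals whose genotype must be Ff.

4

Obligate heterozygotes: II-1 is affected so carries F and received f from I-2 (ff), so II-1 is Ff; II-2 is affected so carries F and received f from I-2 (ff), so II-2 is Ff; II-3 is affected so carries F and received f from I-2 (ff), so II-3 is Ff; II-4 is affected so carries F and received f from I-2 (ff), so II-4 is Ff.
Every other individual is either homozygous by phenotype or has at least one consistent homozygous assignment, so the count is 4.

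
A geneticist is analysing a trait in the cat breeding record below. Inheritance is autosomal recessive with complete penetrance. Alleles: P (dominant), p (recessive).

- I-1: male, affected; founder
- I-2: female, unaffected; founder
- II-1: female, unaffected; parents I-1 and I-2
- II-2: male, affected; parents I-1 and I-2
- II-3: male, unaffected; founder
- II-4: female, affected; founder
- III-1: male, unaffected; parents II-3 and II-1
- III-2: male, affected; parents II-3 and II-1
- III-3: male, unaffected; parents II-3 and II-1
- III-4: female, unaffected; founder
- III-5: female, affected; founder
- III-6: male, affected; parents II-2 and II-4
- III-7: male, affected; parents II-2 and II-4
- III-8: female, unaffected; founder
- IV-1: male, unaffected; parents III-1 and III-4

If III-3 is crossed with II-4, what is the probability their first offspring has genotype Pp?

II-3 is unaffected so carries P and passed p to III-2 (pp), so II-3 is Pp.
II-1 is unaffected so carries P and received p from I-1 (pp), so II-1 is Pp.
III-3 is an unaffected offspring of II-3 (Pp) × II-1 (Pp), whose cross gives 1/4 PP : 1/2 Pp : 1/4 pp; conditioning on being unaffected, III-3 is PP with probability 1/3, Pp with probability 2/3.
II-4 is affected, so II-4 is pp.
Summing over parental genotype combinations, P(offspring has genotype Pp) = 1/3·1 + 2/3·1/2 = 2/3.

2/3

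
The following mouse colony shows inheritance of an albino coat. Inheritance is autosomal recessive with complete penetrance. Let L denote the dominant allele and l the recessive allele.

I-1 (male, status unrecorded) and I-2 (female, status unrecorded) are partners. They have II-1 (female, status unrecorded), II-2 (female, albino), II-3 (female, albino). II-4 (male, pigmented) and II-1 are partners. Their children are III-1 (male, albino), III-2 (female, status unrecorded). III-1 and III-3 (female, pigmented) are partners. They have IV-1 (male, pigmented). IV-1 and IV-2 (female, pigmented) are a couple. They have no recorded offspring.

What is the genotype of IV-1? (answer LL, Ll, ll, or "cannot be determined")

Ll

From phenotype alone, IV-1 is LL or Ll.
IV-1 is pigmented so carries L and received l from III-1 (ll), so IV-1 is Ll.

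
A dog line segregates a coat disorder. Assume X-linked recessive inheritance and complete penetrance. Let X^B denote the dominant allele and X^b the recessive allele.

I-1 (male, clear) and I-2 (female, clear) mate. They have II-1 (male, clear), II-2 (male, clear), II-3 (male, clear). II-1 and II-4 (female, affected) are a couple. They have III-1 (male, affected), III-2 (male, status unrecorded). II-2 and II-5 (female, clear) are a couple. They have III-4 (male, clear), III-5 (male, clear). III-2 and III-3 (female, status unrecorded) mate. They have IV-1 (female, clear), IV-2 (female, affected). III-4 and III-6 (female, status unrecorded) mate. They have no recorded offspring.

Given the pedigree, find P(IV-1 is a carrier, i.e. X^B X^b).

IV-1 is clear so carries B and received b from III-2 (X^b Y), so IV-1 is X^B X^b, giving P(X^B X^b) = 1.

1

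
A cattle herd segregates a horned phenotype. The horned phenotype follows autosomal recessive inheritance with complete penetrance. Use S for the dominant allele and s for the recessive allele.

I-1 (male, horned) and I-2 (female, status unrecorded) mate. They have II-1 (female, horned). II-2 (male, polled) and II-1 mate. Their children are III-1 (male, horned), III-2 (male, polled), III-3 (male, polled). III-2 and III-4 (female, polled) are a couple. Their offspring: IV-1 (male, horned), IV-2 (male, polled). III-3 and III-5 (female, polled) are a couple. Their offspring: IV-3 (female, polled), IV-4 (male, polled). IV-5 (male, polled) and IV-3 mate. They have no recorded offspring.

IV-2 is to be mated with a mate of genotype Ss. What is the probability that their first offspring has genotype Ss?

1/2

III-2 is polled so carries S and received s from II-1 (ss), so III-2 is Ss.
III-4 is polled so carries S and passed s to IV-1 (ss), so III-4 is Ss.
IV-2 is a polled offspring of III-2 (Ss) × III-4 (Ss), whose cross gives 1/4 SS : 1/2 Ss : 1/4 ss; conditioning on being polled, IV-2 is SS with probability 1/3, Ss with probability 2/3.
Summing over parental genotype combinations, P(offspring has genotype Ss) = 1/3·1/2 + 2/3·1/2 = 1/2.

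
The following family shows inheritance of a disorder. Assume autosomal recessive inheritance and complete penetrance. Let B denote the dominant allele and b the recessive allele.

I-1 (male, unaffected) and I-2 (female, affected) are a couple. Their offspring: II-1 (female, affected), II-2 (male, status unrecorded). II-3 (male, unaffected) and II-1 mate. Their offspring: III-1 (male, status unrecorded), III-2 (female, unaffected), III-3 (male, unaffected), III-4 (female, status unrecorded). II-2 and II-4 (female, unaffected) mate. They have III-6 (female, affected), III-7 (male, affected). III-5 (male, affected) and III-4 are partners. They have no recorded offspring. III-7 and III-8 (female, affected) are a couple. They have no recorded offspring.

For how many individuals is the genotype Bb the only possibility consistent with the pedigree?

Obligate heterozygotes: I-1 is unaffected so carries B and passed b to II-1 (bb), so I-1 is Bb; II-4 is unaffected so carries B and passed b to III-6 (bb), so II-4 is Bb; III-2 is unaffected so carries B and received b from II-1 (bb), so III-2 is Bb; III-3 is unaffected so carries B and received b from II-1 (bb), so III-3 is Bb.
Every other individual is either homozygous by phenotype or has at least one consistent homozygous assignment, so the count is 4.

4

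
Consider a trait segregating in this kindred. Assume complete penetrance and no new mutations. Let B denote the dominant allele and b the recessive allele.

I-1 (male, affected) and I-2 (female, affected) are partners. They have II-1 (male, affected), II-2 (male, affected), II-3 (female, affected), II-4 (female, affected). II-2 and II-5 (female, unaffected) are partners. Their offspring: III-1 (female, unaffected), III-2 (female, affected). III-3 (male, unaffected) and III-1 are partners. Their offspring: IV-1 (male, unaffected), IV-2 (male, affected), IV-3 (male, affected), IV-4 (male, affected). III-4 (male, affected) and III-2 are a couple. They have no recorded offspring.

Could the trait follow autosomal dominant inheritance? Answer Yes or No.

No

Under autosomal dominant, IV-2 (affected, male) cannot arise from III-3 (unaffected) × III-1 (unaffected).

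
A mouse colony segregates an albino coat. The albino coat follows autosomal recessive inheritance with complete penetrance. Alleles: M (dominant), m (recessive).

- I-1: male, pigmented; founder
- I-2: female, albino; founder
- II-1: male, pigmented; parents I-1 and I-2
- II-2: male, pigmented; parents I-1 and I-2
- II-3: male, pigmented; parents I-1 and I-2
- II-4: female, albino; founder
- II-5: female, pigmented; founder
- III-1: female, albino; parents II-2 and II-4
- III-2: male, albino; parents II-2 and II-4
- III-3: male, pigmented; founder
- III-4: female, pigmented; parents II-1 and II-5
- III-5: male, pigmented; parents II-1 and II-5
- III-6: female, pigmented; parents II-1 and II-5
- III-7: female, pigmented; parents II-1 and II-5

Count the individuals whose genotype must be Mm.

3

Obligate heterozygotes: II-1 is pigmented so carries M and received m from I-2 (mm), so II-1 is Mm; II-2 is pigmented so carries M and received m from I-2 (mm), so II-2 is Mm; II-3 is pigmented so carries M and received m from I-2 (mm), so II-3 is Mm.
Every other individual is either homozygous by phenotype or has at least one consistent homozygous assignment, so the count is 3.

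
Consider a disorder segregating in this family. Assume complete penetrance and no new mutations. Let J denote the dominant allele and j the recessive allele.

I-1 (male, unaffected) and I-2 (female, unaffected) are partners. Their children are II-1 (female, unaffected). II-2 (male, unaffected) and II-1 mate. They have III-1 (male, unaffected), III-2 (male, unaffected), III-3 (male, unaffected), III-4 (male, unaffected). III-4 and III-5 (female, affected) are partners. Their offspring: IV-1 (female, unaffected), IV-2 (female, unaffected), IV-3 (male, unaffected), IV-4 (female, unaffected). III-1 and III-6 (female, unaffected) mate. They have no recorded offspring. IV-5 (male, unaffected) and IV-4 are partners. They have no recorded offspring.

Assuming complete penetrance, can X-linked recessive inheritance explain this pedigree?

Under X-linked recessive, IV-3 (unaffected, male) cannot arise from III-4 (unaffected) × III-5 (affected).

No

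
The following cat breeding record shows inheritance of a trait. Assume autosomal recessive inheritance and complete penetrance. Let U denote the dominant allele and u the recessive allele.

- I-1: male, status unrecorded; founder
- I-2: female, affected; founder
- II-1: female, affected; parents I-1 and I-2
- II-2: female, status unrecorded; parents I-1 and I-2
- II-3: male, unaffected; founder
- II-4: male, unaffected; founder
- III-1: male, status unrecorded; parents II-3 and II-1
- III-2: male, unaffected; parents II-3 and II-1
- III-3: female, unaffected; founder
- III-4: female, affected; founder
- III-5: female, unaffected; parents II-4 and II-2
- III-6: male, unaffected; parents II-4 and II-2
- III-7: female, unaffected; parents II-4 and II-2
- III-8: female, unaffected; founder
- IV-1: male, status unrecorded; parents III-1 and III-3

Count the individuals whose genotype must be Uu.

Obligate heterozygotes: III-2 is unaffected so carries U and received u from II-1 (uu), so III-2 is Uu.
Every other individual is either homozygous by phenotype or has at least one consistent homozygous assignment, so the count is 1.

1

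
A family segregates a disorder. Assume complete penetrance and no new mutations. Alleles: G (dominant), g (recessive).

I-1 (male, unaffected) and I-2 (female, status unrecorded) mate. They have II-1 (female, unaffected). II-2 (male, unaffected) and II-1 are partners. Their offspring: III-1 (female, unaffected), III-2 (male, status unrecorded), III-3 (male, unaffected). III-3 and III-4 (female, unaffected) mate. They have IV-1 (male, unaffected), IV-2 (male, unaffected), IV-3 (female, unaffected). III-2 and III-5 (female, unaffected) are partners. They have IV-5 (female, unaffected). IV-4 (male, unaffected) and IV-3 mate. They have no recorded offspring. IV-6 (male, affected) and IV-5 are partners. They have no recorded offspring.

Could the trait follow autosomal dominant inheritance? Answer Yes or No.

Yes

A consistent assignment under autosomal dominant exists: I-1 gg, I-2 Gg, II-1 gg, II-2 gg, III-1 gg, III-2 gg, III-3 gg, III-4 gg, III-5 gg, IV-1 gg, IV-2 gg, IV-3 gg, IV-4 gg, IV-5 gg, IV-6 GG.
In this assignment every recorded phenotype matches its genotype and every non-founder's genotype is obtainable from its parents' genotypes, so the pedigree is consistent.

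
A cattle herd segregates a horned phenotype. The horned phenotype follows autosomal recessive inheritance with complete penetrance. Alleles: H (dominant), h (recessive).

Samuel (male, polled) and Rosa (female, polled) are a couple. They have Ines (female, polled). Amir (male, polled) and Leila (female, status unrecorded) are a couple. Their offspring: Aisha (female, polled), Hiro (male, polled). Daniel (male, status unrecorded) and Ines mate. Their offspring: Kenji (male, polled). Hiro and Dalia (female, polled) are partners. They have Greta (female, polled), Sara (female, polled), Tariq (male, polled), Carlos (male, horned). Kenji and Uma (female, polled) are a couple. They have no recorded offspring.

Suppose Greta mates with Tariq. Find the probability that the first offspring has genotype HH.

Hiro is polled so carries H and passed h to Carlos (hh), so Hiro is Hh.
Dalia is polled so carries H and passed h to Carlos (hh), so Dalia is Hh.
Greta is a polled offspring of Hiro (Hh) × Dalia (Hh), whose cross gives 1/4 HH : 1/2 Hh : 1/4 hh; conditioning on being polled, Greta is HH with probability 1/3, Hh with probability 2/3.
Tariq is a polled offspring of Hiro (Hh) × Dalia (Hh), whose cross gives 1/4 HH : 1/2 Hh : 1/4 hh; conditioning on being polled, Tariq is HH with probability 1/3, Hh with probability 2/3.
Summing over parental genotype combinations, P(offspring has genotype HH) = 1/9·1 + 2/9·1/2 + 2/9·1/2 + 4/9·1/4 = 4/9.

4/9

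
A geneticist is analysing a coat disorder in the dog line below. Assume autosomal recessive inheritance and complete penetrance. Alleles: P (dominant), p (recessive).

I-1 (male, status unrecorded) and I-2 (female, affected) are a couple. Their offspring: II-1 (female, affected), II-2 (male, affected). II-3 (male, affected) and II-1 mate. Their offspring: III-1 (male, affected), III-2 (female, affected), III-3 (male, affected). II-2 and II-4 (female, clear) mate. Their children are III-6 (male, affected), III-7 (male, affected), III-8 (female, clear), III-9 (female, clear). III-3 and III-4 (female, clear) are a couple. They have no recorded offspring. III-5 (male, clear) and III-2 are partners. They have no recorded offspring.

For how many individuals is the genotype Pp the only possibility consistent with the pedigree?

3

Obligate heterozygotes: II-4 is clear so carries P and passed p to III-6 (pp), so II-4 is Pp; III-8 is clear so carries P and received p from II-2 (pp), so III-8 is Pp; III-9 is clear so carries P and received p from II-2 (pp), so III-9 is Pp.
Every other individual is either homozygous by phenotype or has at least one consistent homozygous assignment, so the count is 3.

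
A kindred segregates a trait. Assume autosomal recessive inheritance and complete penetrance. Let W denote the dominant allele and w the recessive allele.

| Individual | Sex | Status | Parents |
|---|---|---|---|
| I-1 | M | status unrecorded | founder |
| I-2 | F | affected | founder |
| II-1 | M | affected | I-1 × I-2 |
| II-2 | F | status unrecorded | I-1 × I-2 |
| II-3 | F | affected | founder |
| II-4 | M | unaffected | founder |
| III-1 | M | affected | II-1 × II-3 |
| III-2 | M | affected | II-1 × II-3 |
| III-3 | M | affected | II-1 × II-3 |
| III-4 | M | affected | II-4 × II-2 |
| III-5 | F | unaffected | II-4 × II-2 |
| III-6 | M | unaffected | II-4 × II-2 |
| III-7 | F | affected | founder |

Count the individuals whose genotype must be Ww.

1

Obligate heterozygotes: II-4 is unaffected so carries W and passed w to III-4 (ww), so II-4 is Ww.
Every other individual is either homozygous by phenotype or has at least one consistent homozygous assignment, so the count is 1.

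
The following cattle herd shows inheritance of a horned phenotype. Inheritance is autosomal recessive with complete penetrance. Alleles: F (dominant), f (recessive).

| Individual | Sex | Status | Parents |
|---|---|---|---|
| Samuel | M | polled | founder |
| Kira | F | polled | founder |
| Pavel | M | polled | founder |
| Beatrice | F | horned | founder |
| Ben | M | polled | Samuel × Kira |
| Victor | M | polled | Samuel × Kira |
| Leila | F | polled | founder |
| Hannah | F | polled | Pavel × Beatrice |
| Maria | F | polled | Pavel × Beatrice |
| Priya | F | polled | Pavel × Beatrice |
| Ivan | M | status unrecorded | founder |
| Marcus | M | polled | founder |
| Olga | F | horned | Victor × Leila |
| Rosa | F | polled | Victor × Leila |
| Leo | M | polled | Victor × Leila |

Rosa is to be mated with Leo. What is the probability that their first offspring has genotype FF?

4/9

Victor is polled so carries F and passed f to Olga (ff), so Victor is Ff.
Leila is polled so carries F and passed f to Olga (ff), so Leila is Ff.
Rosa is a polled offspring of Victor (Ff) × Leila (Ff), whose cross gives 1/4 FF : 1/2 Ff : 1/4 ff; conditioning on being polled, Rosa is FF with probability 1/3, Ff with probability 2/3.
Leo is a polled offspring of Victor (Ff) × Leila (Ff), whose cross gives 1/4 FF : 1/2 Ff : 1/4 ff; conditioning on being polled, Leo is FF with probability 1/3, Ff with probability 2/3.
Summing over parental genotype combinations, P(offspring has genotype FF) = 1/9·1 + 2/9·1/2 + 2/9·1/2 + 4/9·1/4 = 4/9.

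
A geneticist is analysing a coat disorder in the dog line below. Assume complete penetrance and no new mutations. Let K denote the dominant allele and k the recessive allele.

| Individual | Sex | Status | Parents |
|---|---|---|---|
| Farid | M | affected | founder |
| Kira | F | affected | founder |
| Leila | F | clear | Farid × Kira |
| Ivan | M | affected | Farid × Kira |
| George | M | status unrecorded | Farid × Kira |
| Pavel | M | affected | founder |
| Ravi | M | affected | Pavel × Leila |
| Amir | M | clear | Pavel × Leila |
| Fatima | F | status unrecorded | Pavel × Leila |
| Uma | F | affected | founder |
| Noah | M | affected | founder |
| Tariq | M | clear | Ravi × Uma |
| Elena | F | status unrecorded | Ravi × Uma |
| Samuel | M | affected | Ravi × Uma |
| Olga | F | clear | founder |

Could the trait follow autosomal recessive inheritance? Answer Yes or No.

No

Under autosomal recessive, Leila (clear, female) cannot arise from Farid (affected) × Kira (affected).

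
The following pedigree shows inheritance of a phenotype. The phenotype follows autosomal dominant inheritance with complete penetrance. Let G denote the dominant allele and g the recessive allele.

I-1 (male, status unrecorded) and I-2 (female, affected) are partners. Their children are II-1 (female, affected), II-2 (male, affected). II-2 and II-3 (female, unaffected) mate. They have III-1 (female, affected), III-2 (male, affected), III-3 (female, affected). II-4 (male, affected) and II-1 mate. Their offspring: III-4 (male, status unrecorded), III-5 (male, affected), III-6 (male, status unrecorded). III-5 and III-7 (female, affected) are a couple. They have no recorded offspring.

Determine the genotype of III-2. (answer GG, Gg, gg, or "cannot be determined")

Gg

From phenotype alone, III-2 is GG or Gg.
III-2 is affected so carries G and received g from II-3 (gg), so III-2 is Gg.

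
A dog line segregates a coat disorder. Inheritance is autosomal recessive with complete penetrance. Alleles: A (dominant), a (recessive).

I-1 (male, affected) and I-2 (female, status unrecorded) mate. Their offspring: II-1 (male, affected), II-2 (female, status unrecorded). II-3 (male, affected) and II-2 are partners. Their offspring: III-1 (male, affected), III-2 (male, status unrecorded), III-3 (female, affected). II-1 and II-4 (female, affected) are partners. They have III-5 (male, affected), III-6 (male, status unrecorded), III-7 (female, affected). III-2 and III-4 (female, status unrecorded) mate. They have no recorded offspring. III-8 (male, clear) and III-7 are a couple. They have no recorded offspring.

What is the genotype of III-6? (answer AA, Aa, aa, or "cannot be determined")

aa

From phenotype alone, III-6 is AA or Aa or aa.
III-6 received a from II-1 (aa) and received a from II-4 (aa), so III-6 is aa.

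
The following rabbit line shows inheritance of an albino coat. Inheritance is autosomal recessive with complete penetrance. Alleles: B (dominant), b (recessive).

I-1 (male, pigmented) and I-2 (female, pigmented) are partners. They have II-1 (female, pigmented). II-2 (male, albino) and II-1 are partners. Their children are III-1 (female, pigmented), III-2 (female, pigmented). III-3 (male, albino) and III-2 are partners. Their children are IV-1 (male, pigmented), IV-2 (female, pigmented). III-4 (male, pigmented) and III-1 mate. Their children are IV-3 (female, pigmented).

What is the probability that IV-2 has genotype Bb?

IV-2 is pigmented so carries B and received b from III-3 (bb), so IV-2 is Bb, giving P(Bb) = 1.

1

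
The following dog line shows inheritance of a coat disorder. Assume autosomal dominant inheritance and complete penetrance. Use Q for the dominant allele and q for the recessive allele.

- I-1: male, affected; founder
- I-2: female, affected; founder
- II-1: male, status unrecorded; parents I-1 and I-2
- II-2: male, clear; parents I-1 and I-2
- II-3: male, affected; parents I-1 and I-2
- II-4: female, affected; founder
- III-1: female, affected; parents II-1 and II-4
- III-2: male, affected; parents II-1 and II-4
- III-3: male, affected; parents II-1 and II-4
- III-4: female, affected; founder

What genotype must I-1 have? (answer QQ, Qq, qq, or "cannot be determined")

From phenotype alone, I-1 is QQ or Qq.
I-1 is affected so carries Q and passed q to II-2 (qq), so I-1 is Qq.

Qq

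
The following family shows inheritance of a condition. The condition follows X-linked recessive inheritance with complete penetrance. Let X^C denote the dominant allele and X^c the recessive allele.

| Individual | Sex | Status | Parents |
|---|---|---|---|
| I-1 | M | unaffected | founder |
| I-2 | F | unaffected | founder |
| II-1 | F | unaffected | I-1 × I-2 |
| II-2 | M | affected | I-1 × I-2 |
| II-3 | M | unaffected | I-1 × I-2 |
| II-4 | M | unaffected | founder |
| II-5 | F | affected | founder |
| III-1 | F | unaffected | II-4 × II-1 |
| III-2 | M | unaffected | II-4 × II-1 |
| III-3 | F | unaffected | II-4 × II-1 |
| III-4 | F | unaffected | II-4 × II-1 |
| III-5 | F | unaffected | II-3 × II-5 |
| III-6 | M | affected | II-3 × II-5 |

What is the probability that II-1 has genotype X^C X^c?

1/3

I-1 is unaffected, so I-1 is X^C Y.
I-2 is unaffected so carries C and passed c to II-2 (X^c Y), so I-2 is X^C X^c.
Their cross gives offspring ratios 1/2 X^C X^C : 1/2 X^C X^c. Conditioning on II-1 being unaffected, P(X^C X^c) = 1/2 / 1 = 1/2 before taking II-1's own offspring into account.
II-4 is unaffected, so II-4 is X^C Y.
Now use II-1's offspring. Probability of each recorded status — unaffected son III-2: 1/2 if II-1 is X^C X^c, 1 if X^C X^C. (III-1, III-3, III-4: equally likely either way, so uninformative.)
Bayes: P(X^C X^c) = 1/2·1/2 / (1/2·1/2 + 1/2·1) = 1/3.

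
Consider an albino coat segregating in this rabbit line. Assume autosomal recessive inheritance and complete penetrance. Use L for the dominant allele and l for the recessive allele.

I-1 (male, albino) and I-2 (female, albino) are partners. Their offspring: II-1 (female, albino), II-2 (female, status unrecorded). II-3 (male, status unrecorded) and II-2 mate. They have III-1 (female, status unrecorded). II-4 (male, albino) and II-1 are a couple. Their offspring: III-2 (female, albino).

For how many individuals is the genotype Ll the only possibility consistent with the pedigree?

No individual's genotype is forced to Ll by the pedigree, so the count is 0.

0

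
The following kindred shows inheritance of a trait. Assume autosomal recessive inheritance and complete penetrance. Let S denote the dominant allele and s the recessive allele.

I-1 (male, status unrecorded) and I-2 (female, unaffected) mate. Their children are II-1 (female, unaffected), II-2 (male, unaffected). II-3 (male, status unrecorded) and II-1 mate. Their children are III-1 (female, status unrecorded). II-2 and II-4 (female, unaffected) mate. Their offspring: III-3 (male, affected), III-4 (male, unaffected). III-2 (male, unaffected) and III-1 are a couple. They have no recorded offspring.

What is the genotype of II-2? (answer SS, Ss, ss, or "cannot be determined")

Ss

From phenotype alone, II-2 is SS or Ss.
II-2 is unaffected so carries S and passed s to III-3 (ss), so II-2 is Ss.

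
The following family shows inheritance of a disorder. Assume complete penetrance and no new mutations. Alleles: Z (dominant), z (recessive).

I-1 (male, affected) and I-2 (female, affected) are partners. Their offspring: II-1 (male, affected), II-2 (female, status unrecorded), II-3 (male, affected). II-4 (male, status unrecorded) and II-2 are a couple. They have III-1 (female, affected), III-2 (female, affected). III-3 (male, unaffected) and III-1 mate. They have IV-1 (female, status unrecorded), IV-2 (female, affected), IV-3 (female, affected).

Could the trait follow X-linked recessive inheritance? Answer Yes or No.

Under X-linked recessive, IV-2 (affected, female) cannot arise from III-3 (unaffected) × III-1 (affected).

No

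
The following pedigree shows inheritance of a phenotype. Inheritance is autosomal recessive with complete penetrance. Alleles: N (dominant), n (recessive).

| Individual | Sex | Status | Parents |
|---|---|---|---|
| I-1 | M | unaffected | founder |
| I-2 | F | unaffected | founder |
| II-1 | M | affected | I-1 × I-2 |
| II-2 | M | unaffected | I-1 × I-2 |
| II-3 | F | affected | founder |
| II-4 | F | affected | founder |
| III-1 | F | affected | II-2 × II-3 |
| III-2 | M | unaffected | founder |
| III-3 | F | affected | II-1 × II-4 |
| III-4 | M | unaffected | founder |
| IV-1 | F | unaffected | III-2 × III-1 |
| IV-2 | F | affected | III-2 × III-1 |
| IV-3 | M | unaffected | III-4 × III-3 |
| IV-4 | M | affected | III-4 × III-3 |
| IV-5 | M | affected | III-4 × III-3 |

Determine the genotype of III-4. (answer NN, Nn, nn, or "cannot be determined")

Nn

From phenotype alone, III-4 is NN or Nn.
III-4 is unaffected so carries N and passed n to IV-4 (nn), so III-4 is Nn.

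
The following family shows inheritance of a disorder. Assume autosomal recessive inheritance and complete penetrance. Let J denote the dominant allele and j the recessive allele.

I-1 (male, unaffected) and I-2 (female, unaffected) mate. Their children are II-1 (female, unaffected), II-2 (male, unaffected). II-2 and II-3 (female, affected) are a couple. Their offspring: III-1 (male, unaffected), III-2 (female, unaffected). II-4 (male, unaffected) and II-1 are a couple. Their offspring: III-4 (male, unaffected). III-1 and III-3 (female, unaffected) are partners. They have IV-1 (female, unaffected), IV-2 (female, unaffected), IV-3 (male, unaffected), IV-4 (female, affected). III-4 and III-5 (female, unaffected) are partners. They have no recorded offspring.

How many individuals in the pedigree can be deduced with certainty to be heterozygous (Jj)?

3

Obligate heterozygotes: III-1 is unaffected so carries J and received j from II-3 (jj), so III-1 is Jj; III-2 is unaffected so carries J and received j from II-3 (jj), so III-2 is Jj; III-3 is unaffected so carries J and passed j to IV-4 (jj), so III-3 is Jj.
Every other individual is either homozygous by phenotype or has at least one consistent homozygous assignment, so the count is 3.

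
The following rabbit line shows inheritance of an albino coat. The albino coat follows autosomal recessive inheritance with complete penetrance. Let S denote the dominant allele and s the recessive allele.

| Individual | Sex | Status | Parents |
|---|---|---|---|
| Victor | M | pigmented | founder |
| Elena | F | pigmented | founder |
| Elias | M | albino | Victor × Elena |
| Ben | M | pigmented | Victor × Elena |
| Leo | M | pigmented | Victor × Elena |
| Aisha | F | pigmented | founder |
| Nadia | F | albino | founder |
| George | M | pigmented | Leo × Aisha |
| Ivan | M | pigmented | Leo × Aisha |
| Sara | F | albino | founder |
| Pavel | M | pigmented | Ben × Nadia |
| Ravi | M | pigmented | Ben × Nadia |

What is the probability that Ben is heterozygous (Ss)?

Victor is pigmented so carries S and passed s to Elias (ss), so Victor is Ss.
Elena is pigmented so carries S and passed s to Elias (ss), so Elena is Ss.
Their cross gives offspring ratios 1/4 SS : 1/2 Ss : 1/4 ss. Conditioning on Ben being pigmented, P(Ss) = 1/2 / 3/4 = 2/3 before taking Ben's own offspring into account.
Nadia is albino, so Nadia is ss.
Now use Ben's offspring. Probability of each recorded status — pigmented son Pavel: 1/2 if Ben is Ss, 1 if SS; pigmented son Ravi: 1/2 if Ben is Ss, 1 if SS.
Bayes: P(Ss) = 2/3·1/4 / (2/3·1/4 + 1/3·1) = 1/3.

1/3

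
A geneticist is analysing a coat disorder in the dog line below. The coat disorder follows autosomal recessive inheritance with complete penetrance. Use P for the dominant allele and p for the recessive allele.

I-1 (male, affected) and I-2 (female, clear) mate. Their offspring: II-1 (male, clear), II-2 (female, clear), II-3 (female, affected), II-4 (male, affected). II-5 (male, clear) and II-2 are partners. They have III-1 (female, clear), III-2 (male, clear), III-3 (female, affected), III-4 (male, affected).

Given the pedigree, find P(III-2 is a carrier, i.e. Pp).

2/3

II-5 is clear so carries P and passed p to III-3 (pp), so II-5 is Pp.
II-2 is clear so carries P and received p from I-1 (pp), so II-2 is Pp.
Their cross gives offspring ratios 1/4 PP : 1/2 Pp : 1/4 pp. Conditioning on III-2 being clear, P(Pp) = 1/2 / 3/4 = 2/3.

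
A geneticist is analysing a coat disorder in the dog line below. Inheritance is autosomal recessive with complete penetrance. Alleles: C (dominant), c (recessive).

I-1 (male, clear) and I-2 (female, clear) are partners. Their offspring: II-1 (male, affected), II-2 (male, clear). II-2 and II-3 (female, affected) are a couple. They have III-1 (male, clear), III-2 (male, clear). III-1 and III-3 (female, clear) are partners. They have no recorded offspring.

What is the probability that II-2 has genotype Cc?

I-1 is clear so carries C and passed c to II-1 (cc), so I-1 is Cc.
I-2 is clear so carries C and passed c to II-1 (cc), so I-2 is Cc.
Their cross gives offspring ratios 1/4 CC : 1/2 Cc : 1/4 cc. Conditioning on II-2 being clear, P(Cc) = 1/2 / 3/4 = 2/3 before taking II-2's own offspring into account.
II-3 is affected, so II-3 is cc.
Now use II-2's offspring. Probability of each recorded status — clear son III-1: 1/2 if II-2 is Cc, 1 if CC; clear son III-2: 1/2 if II-2 is Cc, 1 if CC.
Bayes: P(Cc) = 2/3·1/4 / (2/3·1/4 + 1/3·1) = 1/3.

1/3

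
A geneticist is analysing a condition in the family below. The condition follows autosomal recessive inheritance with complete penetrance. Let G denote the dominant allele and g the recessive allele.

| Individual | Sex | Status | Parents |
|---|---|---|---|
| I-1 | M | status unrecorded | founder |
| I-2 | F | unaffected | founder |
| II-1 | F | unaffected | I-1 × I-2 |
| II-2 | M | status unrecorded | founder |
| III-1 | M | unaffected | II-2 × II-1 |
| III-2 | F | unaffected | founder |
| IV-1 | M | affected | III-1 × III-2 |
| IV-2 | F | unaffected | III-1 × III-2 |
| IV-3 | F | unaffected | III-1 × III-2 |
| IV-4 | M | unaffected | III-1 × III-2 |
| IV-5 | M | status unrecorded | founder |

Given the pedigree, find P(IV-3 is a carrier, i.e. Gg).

III-1 is unaffected so carries G and passed g to IV-1 (gg), so III-1 is Gg.
III-2 is unaffected so carries G and passed g to IV-1 (gg), so III-2 is Gg.
Their cross gives offspring ratios 1/4 GG : 1/2 Gg : 1/4 gg. Conditioning on IV-3 being unaffected, P(Gg) = 1/2 / 3/4 = 2/3.

2/3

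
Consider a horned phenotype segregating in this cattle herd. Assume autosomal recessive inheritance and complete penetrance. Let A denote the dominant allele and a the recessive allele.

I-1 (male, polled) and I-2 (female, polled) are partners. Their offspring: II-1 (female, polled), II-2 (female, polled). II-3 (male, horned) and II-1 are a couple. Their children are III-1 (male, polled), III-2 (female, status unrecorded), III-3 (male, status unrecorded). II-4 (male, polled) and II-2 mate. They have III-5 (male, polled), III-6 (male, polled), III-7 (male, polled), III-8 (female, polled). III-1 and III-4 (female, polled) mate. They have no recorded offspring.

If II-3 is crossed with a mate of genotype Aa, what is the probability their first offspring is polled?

II-3 is horned, so II-3 is aa.
The cross gives 1/2 Aa : 1/2 aa, so P(offspring is polled) = 1/2.

1/2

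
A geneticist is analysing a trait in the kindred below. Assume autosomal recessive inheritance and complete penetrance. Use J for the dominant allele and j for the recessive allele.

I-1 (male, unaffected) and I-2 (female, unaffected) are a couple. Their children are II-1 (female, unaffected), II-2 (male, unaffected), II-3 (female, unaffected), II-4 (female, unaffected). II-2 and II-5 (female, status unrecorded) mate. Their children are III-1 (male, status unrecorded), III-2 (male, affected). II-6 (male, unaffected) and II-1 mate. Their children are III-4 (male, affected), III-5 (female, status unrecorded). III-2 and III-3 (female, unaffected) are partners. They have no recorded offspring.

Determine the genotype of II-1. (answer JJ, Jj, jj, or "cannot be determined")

Jj

From phenotype alone, II-1 is JJ or Jj.
II-1 is unaffected so carries J and passed j to III-4 (jj), so II-1 is Jj.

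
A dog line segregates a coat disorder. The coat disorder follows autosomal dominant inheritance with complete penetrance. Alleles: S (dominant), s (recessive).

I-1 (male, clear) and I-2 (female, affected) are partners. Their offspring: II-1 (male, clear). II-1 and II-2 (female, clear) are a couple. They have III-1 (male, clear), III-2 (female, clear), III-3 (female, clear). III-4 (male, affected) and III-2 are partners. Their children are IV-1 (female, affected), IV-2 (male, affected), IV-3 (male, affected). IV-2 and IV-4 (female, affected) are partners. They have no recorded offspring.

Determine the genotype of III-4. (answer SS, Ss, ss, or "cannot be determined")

III-4's phenotype allows SS or Ss, and no parent or child forces a single allele at both positions; consistent genotype assignments exist with III-4 as SS or Ss.

cannot be determined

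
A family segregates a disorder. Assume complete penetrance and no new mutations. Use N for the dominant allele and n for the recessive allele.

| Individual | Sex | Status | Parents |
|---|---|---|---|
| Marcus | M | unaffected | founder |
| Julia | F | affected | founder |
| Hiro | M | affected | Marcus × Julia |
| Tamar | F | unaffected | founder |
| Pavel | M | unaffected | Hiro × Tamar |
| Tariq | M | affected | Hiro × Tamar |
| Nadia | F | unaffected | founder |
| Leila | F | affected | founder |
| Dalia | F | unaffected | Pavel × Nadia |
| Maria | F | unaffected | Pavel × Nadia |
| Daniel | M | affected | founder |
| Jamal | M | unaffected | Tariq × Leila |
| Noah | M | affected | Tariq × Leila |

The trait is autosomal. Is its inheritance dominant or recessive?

Tariq and Leila are both affected yet have an unaffected child Jamal. Under a recessive model two affected parents are homozygous and every child would be affected, so the trait cannot be recessive.

dominant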